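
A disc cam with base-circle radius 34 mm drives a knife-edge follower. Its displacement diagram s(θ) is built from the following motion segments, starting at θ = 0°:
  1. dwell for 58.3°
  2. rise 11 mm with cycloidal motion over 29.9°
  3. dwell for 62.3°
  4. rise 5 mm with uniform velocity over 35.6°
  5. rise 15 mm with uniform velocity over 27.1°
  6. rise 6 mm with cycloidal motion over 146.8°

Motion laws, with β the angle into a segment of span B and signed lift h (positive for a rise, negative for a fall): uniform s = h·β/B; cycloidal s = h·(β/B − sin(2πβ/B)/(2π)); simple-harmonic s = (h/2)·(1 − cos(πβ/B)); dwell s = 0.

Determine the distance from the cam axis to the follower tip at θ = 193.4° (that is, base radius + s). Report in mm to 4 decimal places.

seg 1 [0°–58.3°] dwell: s stays 0.0000
seg 2 [58.3°–88.2°] cycloidal, h=11: full span → s += 11 → s = 11.0000
seg 3 [88.2°–150.5°] dwell: s stays 11.0000
seg 4 [150.5°–186.1°] uniform, h=5: full span → s += 5 → s = 16.0000
seg 5 [186.1°–213.2°] uniform, h=15: θ=193.4° here. β=7.3, B=27.1. 15·7.3/27.1 = 4.0406 → s = 20.0406
radial distance = base radius + s = 34 + 20.0406 = 54.0406

54.0406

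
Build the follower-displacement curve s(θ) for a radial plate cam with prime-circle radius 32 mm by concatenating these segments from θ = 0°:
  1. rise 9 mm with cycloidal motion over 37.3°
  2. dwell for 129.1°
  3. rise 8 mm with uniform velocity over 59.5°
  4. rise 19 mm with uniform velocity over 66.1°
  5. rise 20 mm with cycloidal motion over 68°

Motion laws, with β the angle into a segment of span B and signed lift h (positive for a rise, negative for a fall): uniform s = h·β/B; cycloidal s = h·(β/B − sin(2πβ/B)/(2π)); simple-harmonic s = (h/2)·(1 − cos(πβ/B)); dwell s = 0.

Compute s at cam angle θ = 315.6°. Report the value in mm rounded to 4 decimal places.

seg 1 [0°–37.3°] cycloidal, h=9: full span → s += 9 → s = 9.0000
seg 2 [37.3°–166.4°] dwell: s stays 9.0000
seg 3 [166.4°–225.9°] uniform, h=8: full span → s += 8 → s = 17.0000
seg 4 [225.9°–292°] uniform, h=19: full span → s += 19 → s = 36.0000
seg 5 [292°–360°] cycloidal, h=20: θ=315.6° here. β=23.6, B=68. 20·(0.3471 − sin(2π·0.3471)/(2π)) = 4.3319 → s = 40.3319

40.3319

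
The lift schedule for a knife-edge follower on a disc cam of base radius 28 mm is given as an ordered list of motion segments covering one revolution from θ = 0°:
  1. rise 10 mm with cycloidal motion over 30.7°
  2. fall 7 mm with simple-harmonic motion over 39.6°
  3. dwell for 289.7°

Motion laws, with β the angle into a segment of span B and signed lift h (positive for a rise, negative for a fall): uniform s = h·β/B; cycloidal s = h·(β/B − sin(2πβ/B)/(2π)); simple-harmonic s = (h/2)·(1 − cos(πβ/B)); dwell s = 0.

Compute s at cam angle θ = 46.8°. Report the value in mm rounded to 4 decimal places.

seg 1 [0°–30.7°] cycloidal, h=10: full span → s += 10 → s = 10.0000
seg 2 [30.7°–70.3°] simple-harmonic, h=-7: θ=46.8° here. β=16.1, B=39.6. -7/2·(1 − cos(π·0.4066)) = -2.4873 → s = 7.5127

7.5127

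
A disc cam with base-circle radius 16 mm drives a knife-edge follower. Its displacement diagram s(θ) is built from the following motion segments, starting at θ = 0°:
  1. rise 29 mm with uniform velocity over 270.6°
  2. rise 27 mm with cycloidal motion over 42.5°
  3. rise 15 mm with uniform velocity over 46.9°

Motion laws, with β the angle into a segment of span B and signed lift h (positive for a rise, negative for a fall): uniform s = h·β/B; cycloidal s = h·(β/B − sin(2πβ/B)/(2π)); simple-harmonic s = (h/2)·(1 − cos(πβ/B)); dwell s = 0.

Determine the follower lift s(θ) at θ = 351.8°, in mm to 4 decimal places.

seg 1 [0°–270.6°] uniform, h=29: full span → s += 29 → s = 29.0000
seg 2 [270.6°–313.1°] cycloidal, h=27: full span → s += 27 → s = 56.0000
seg 3 [313.1°–360°] uniform, h=15: θ=351.8° here. β=38.7, B=46.9. 15·38.7/46.9 = 12.3774 → s = 68.3774

68.3774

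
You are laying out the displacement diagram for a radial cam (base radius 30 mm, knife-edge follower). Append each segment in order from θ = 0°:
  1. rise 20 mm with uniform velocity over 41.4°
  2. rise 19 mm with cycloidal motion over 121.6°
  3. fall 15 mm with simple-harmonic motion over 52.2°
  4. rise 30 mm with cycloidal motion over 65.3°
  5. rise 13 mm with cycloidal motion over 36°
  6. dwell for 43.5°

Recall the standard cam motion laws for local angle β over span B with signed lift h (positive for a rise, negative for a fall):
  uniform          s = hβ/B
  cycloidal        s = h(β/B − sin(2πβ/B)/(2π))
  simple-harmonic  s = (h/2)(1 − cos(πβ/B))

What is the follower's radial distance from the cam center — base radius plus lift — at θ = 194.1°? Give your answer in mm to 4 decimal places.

seg 1 [0°–41.4°] uniform, h=20: full span → s += 20 → s = 20.0000
seg 2 [41.4°–163°] cycloidal, h=19: full span → s += 19 → s = 39.0000
seg 3 [163°–215.2°] simple-harmonic, h=-15: θ=194.1° here. β=31.1, B=52.2. -15/2·(1 − cos(π·0.5958)) = -9.7230 → s = 29.2770
radial distance = base radius + s = 30 + 29.2770 = 59.2770

59.2770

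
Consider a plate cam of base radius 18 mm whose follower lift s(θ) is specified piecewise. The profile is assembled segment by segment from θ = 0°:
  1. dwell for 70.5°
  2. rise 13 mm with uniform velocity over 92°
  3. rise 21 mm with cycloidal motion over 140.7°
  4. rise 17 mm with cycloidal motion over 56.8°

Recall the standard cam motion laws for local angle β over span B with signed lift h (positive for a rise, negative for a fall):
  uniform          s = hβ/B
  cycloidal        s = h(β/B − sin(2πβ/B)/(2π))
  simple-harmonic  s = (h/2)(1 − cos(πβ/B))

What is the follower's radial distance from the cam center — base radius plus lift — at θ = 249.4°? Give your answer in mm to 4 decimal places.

seg 1 [0°–70.5°] dwell: s stays 0.0000
seg 2 [70.5°–162.5°] uniform, h=13: full span → s += 13 → s = 13.0000
seg 3 [162.5°–303.2°] cycloidal, h=21: θ=249.4° here. β=86.9, B=140.7. 21·(0.6176 − sin(2π·0.6176)/(2π)) = 15.2215 → s = 28.2215
radial distance = base radius + s = 18 + 28.2215 = 46.2215

46.2215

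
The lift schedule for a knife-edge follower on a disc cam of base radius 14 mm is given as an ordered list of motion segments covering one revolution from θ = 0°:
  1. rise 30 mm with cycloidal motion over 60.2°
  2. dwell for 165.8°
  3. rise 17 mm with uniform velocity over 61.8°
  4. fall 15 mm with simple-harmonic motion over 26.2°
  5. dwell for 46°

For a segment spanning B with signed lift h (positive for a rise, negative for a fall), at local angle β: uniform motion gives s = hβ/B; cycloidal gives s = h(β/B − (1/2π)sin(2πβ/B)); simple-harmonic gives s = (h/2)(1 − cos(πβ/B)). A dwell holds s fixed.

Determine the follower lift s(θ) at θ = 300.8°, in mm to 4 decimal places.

seg 1 [0°–60.2°] cycloidal, h=30: full span → s += 30 → s = 30.0000
seg 2 [60.2°–226°] dwell: s stays 30.0000
seg 3 [226°–287.8°] uniform, h=17: full span → s += 17 → s = 47.0000
seg 4 [287.8°–314°] simple-harmonic, h=-15: θ=300.8° here. β=13, B=26.2. -15/2·(1 − cos(π·0.4962)) = -7.4101 → s = 39.5899

39.5899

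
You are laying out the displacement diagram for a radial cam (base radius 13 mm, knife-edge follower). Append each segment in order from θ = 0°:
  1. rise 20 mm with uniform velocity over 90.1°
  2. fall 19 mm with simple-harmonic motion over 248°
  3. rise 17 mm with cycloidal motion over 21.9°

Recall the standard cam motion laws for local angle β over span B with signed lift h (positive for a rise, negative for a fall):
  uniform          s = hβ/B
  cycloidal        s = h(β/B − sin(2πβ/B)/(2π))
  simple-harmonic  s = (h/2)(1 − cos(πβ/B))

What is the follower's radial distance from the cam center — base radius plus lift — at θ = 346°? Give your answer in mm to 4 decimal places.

seg 1 [0°–90.1°] uniform, h=20: full span → s += 20 → s = 20.0000
seg 2 [90.1°–338.1°] simple-harmonic, h=-19: full span → s += -19 → s = 1.0000
seg 3 [338.1°–360°] cycloidal, h=17: θ=346° here. β=7.9, B=21.9. 17·(0.3607 − sin(2π·0.3607)/(2π)) = 4.0556 → s = 5.0556
radial distance = base radius + s = 13 + 5.0556 = 18.0556

18.0556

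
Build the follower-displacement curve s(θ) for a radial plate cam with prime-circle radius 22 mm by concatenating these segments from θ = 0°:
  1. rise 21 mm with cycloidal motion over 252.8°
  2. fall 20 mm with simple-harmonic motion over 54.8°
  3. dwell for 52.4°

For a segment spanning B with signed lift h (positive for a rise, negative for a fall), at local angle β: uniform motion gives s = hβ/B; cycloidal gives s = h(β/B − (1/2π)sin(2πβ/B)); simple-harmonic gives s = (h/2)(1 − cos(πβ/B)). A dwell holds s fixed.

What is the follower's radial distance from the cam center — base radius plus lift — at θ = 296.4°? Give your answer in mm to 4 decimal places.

seg 1 [0°–252.8°] cycloidal, h=21: full span → s += 21 → s = 21.0000
seg 2 [252.8°–307.6°] simple-harmonic, h=-20: θ=296.4° here. β=43.6, B=54.8. -20/2·(1 − cos(π·0.7956)) = -18.0085 → s = 2.9915
radial distance = base radius + s = 22 + 2.9915 = 24.9915

24.9915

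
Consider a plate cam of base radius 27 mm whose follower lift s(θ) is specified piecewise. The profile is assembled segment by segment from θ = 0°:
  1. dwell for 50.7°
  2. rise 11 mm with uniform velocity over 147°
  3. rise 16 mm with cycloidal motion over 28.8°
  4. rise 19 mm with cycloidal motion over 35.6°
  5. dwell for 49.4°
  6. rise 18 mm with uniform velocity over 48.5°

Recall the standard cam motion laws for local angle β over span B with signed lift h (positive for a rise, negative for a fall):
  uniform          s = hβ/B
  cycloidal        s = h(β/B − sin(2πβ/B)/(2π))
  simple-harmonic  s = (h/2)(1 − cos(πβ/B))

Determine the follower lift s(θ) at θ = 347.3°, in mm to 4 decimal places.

seg 1 [0°–50.7°] dwell: s stays 0.0000
seg 2 [50.7°–197.7°] uniform, h=11: full span → s += 11 → s = 11.0000
seg 3 [197.7°–226.5°] cycloidal, h=16: full span → s += 16 → s = 27.0000
seg 4 [226.5°–262.1°] cycloidal, h=19: full span → s += 19 → s = 46.0000
seg 5 [262.1°–311.5°] dwell: s stays 46.0000
seg 6 [311.5°–360°] uniform, h=18: θ=347.3° here. β=35.8, B=48.5. 18·35.8/48.5 = 13.2866 → s = 59.2866

59.2866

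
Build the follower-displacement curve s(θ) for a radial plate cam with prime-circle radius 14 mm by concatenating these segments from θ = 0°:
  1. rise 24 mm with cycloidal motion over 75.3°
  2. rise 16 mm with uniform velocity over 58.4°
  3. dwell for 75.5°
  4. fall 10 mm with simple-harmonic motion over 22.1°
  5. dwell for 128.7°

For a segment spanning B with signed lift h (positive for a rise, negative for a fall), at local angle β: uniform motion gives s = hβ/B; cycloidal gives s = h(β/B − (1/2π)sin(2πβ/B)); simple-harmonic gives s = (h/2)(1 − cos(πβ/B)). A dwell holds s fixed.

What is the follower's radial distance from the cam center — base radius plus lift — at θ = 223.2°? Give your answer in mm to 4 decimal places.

seg 1 [0°–75.3°] cycloidal, h=24: full span → s += 24 → s = 24.0000
seg 2 [75.3°–133.7°] uniform, h=16: full span → s += 16 → s = 40.0000
seg 3 [133.7°–209.2°] dwell: s stays 40.0000
seg 4 [209.2°–231.3°] simple-harmonic, h=-10: θ=223.2° here. β=14, B=22.1. -10/2·(1 − cos(π·0.6335)) = -7.0358 → s = 32.9642
radial distance = base radius + s = 14 + 32.9642 = 46.9642

46.9642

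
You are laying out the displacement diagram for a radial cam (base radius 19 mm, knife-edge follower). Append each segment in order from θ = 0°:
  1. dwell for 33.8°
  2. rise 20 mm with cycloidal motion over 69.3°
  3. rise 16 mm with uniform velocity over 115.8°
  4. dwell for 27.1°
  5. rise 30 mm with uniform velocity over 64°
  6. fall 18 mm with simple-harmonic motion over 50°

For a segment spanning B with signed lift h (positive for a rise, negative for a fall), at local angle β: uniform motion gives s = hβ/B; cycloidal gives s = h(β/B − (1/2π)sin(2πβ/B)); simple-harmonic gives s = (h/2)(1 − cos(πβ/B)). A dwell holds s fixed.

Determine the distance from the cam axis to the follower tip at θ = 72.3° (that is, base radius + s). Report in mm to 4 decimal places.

seg 1 [0°–33.8°] dwell: s stays 0.0000
seg 2 [33.8°–103.1°] cycloidal, h=20: θ=72.3° here. β=38.5, B=69.3. 20·(0.5556 − sin(2π·0.5556)/(2π)) = 12.1998 → s = 12.1998
radial distance = base radius + s = 19 + 12.1998 = 31.1998

31.1998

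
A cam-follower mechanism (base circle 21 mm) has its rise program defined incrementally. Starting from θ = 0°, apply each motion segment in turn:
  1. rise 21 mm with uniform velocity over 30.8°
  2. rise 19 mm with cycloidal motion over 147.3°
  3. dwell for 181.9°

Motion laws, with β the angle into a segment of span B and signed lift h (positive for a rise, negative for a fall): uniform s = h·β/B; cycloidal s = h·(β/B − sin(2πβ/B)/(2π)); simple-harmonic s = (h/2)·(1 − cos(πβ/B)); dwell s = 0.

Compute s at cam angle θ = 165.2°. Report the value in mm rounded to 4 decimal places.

seg 1 [0°–30.8°] uniform, h=21: full span → s += 21 → s = 21.0000
seg 2 [30.8°–178.1°] cycloidal, h=19: θ=165.2° here. β=134.4, B=147.3. 19·(0.9124 − sin(2π·0.9124)/(2π)) = 18.9173 → s = 39.9173

39.9173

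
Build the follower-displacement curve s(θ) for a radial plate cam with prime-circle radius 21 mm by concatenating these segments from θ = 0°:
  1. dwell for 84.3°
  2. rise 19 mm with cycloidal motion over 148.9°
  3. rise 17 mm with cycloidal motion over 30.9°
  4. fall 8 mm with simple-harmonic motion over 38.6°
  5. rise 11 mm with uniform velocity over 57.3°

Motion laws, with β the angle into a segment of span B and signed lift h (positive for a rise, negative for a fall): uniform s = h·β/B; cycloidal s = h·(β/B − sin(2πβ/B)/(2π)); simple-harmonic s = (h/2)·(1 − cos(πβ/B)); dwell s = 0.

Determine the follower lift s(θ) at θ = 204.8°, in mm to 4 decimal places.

seg 1 [0°–84.3°] dwell: s stays 0.0000
seg 2 [84.3°–233.2°] cycloidal, h=19: θ=204.8° here. β=120.5, B=148.9. 19·(0.8093 − sin(2π·0.8093)/(2π)) = 18.1928 → s = 18.1928

18.1928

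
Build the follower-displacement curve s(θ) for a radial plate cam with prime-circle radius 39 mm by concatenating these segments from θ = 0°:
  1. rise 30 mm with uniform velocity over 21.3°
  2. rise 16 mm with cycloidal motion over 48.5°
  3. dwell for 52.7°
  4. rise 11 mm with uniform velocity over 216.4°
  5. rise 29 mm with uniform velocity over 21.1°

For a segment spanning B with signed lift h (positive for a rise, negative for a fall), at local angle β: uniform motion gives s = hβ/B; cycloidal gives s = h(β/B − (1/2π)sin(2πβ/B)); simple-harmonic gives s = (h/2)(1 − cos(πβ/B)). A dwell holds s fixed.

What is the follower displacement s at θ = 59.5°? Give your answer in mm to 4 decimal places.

seg 1 [0°–21.3°] uniform, h=30: full span → s += 30 → s = 30.0000
seg 2 [21.3°–69.8°] cycloidal, h=16: θ=59.5° here. β=38.2, B=48.5. 16·(0.7876 − sin(2π·0.7876)/(2π)) = 15.0777 → s = 45.0777

45.0777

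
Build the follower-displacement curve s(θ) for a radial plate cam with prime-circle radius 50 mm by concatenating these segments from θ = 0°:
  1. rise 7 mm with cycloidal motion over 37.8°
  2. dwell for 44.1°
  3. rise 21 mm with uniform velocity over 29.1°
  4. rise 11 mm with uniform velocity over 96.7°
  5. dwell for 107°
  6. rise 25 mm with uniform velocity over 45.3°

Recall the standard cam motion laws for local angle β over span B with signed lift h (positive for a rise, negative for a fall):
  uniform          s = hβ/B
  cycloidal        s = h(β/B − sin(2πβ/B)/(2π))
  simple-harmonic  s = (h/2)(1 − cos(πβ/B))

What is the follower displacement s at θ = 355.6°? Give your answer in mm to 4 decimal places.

seg 1 [0°–37.8°] cycloidal, h=7: full span → s += 7 → s = 7.0000
seg 2 [37.8°–81.9°] dwell: s stays 7.0000
seg 3 [81.9°–111°] uniform, h=21: full span → s += 21 → s = 28.0000
seg 4 [111°–207.7°] uniform, h=11: full span → s += 11 → s = 39.0000
seg 5 [207.7°–314.7°] dwell: s stays 39.0000
seg 6 [314.7°–360°] uniform, h=25: θ=355.6° here. β=40.9, B=45.3. 25·40.9/45.3 = 22.5717 → s = 61.5717

61.5717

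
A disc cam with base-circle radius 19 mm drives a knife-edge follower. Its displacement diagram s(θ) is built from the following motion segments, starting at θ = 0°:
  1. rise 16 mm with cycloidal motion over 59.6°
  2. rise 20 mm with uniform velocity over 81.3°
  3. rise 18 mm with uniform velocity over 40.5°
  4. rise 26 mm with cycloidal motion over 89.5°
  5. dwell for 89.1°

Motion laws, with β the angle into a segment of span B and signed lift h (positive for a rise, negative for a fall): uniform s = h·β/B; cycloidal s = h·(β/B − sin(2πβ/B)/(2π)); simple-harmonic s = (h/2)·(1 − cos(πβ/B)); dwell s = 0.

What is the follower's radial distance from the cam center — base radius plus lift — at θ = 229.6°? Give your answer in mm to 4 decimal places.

seg 1 [0°–59.6°] cycloidal, h=16: full span → s += 16 → s = 16.0000
seg 2 [59.6°–140.9°] uniform, h=20: full span → s += 20 → s = 36.0000
seg 3 [140.9°–181.4°] uniform, h=18: full span → s += 18 → s = 54.0000
seg 4 [181.4°–270.9°] cycloidal, h=26: θ=229.6° here. β=48.2, B=89.5. 26·(0.5385 − sin(2π·0.5385)/(2π)) = 14.9947 → s = 68.9947
radial distance = base radius + s = 19 + 68.9947 = 87.9947

87.9947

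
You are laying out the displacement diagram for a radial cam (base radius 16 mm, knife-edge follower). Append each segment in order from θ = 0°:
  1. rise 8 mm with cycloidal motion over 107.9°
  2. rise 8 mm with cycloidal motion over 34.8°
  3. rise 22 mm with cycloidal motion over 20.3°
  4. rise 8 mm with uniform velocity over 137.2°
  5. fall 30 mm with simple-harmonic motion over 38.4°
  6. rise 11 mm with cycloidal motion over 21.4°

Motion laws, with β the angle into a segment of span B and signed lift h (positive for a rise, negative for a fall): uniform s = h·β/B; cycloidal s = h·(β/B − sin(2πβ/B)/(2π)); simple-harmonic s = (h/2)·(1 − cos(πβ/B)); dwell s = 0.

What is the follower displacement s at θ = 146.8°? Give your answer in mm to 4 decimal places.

seg 1 [0°–107.9°] cycloidal, h=8: full span → s += 8 → s = 8.0000
seg 2 [107.9°–142.7°] cycloidal, h=8: full span → s += 8 → s = 16.0000
seg 3 [142.7°–163°] cycloidal, h=22: θ=146.8° here. β=4.1, B=20.3. 22·(0.2020 − sin(2π·0.2020)/(2π)) = 1.1002 → s = 17.1002

17.1002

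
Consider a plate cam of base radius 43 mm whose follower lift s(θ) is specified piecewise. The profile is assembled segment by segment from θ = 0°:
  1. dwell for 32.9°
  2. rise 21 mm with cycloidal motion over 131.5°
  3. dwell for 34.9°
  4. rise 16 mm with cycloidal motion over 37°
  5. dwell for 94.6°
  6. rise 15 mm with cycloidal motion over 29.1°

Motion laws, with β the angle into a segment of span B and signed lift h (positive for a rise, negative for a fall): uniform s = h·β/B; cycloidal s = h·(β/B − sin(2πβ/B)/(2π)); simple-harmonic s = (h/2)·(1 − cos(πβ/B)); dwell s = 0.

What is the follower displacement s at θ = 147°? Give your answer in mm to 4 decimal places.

seg 1 [0°–32.9°] dwell: s stays 0.0000
seg 2 [32.9°–164.4°] cycloidal, h=21: θ=147° here. β=114.1, B=131.5. 21·(0.8677 − sin(2π·0.8677)/(2π)) = 20.6908 → s = 20.6908

20.6908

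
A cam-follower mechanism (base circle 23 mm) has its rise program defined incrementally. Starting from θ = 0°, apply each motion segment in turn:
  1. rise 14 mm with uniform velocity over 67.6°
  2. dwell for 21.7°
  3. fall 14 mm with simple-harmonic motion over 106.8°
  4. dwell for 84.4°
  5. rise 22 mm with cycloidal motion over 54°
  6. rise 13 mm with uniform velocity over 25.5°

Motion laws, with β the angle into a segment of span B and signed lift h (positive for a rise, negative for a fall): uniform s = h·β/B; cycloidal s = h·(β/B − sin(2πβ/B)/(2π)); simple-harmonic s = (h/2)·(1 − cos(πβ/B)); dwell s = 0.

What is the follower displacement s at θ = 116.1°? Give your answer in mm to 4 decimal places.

seg 1 [0°–67.6°] uniform, h=14: full span → s += 14 → s = 14.0000
seg 2 [67.6°–89.3°] dwell: s stays 14.0000
seg 3 [89.3°–196.1°] simple-harmonic, h=-14: θ=116.1° here. β=26.8, B=106.8. -14/2·(1 − cos(π·0.2509)) = -2.0648 → s = 11.9352

11.9352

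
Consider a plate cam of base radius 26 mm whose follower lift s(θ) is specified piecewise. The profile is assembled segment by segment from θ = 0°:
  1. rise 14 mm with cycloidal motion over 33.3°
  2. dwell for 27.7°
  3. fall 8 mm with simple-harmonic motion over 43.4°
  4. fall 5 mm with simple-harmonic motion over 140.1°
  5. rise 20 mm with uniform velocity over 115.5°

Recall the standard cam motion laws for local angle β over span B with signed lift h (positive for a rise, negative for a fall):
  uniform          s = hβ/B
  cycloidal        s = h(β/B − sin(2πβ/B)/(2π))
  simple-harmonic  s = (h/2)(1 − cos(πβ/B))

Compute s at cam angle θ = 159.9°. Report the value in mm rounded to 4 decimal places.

seg 1 [0°–33.3°] cycloidal, h=14: full span → s += 14 → s = 14.0000
seg 2 [33.3°–61°] dwell: s stays 14.0000
seg 3 [61°–104.4°] simple-harmonic, h=-8: full span → s += -8 → s = 6.0000
seg 4 [104.4°–244.5°] simple-harmonic, h=-5: θ=159.9° here. β=55.5, B=140.1. -5/2·(1 − cos(π·0.3961)) = -1.6987 → s = 4.3013

4.3013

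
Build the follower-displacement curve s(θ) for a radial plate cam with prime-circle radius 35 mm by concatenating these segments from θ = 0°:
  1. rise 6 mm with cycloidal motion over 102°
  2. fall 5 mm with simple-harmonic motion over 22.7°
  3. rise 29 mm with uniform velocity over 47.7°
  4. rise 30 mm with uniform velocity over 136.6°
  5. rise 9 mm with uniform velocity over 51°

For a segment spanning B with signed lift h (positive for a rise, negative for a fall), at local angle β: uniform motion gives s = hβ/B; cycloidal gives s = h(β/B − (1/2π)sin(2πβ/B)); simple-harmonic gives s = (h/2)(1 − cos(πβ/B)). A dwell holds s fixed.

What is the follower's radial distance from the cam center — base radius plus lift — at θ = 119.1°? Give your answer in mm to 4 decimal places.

seg 1 [0°–102°] cycloidal, h=6: full span → s += 6 → s = 6.0000
seg 2 [102°–124.7°] simple-harmonic, h=-5: θ=119.1° here. β=17.1, B=22.7. -5/2·(1 − cos(π·0.7533)) = -4.2860 → s = 1.7140
radial distance = base radius + s = 35 + 1.7140 = 36.7140

36.7140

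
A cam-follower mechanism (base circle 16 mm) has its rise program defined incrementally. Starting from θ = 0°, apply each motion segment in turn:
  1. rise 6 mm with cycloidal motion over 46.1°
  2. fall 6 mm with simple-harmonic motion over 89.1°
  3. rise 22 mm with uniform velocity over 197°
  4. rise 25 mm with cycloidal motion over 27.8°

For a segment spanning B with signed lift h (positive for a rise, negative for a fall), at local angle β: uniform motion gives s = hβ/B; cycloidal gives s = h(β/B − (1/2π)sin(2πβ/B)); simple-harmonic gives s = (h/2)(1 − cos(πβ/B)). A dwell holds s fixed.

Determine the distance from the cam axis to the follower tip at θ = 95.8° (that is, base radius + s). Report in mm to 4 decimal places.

seg 1 [0°–46.1°] cycloidal, h=6: full span → s += 6 → s = 6.0000
seg 2 [46.1°–135.2°] simple-harmonic, h=-6: θ=95.8° here. β=49.7, B=89.1. -6/2·(1 − cos(π·0.5578)) = -3.5418 → s = 2.4582
radial distance = base radius + s = 16 + 2.4582 = 18.4582

18.4582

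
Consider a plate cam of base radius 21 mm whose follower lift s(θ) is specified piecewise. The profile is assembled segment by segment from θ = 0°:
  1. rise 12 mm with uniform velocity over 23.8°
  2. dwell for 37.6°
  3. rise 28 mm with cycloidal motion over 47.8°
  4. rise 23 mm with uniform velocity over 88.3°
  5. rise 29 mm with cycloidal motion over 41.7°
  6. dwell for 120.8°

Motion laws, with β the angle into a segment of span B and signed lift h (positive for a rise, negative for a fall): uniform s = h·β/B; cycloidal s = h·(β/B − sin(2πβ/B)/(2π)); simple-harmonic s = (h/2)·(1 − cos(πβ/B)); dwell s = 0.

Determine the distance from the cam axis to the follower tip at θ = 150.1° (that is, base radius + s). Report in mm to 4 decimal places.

seg 1 [0°–23.8°] uniform, h=12: full span → s += 12 → s = 12.0000
seg 2 [23.8°–61.4°] dwell: s stays 12.0000
seg 3 [61.4°–109.2°] cycloidal, h=28: full span → s += 28 → s = 40.0000
seg 4 [109.2°–197.5°] uniform, h=23: θ=150.1° here. β=40.9, B=88.3. 23·40.9/88.3 = 10.6535 → s = 50.6535
radial distance = base radius + s = 21 + 50.6535 = 71.6535

71.6535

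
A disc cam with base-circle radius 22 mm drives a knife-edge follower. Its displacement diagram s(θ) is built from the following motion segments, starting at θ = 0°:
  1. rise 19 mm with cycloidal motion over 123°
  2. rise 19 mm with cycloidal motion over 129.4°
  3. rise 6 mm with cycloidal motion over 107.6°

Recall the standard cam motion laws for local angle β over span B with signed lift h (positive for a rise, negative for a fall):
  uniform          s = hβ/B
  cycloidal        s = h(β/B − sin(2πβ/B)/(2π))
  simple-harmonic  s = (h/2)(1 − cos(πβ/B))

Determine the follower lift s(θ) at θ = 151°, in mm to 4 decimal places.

seg 1 [0°–123°] cycloidal, h=19: full span → s += 19 → s = 19.0000
seg 2 [123°–252.4°] cycloidal, h=19: θ=151° here. β=28, B=129.4. 19·(0.2164 − sin(2π·0.2164)/(2π)) = 1.1545 → s = 20.1545

20.1545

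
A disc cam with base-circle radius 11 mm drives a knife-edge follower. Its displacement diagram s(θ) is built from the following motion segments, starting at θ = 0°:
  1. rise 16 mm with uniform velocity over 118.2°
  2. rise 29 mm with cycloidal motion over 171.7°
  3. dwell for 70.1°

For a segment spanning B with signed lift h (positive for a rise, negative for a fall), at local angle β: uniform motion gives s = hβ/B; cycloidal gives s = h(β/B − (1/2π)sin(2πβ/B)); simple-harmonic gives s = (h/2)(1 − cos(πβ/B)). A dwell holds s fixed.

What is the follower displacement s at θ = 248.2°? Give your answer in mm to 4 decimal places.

seg 1 [0°–118.2°] uniform, h=16: full span → s += 16 → s = 16.0000
seg 2 [118.2°–289.9°] cycloidal, h=29: θ=248.2° here. β=130, B=171.7. 29·(0.7571 − sin(2π·0.7571)/(2π)) = 26.5678 → s = 42.5678

42.5678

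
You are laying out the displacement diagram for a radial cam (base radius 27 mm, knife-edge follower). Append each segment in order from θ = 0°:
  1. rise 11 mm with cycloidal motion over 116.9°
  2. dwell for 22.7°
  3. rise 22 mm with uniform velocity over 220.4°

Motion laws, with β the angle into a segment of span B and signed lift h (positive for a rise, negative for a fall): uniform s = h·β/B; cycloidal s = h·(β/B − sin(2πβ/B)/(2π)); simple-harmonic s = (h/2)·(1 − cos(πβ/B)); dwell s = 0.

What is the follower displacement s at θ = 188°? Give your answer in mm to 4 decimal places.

seg 1 [0°–116.9°] cycloidal, h=11: full span → s += 11 → s = 11.0000
seg 2 [116.9°–139.6°] dwell: s stays 11.0000
seg 3 [139.6°–360°] uniform, h=22: θ=188° here. β=48.4, B=220.4. 22·48.4/220.4 = 4.8312 → s = 15.8312

15.8312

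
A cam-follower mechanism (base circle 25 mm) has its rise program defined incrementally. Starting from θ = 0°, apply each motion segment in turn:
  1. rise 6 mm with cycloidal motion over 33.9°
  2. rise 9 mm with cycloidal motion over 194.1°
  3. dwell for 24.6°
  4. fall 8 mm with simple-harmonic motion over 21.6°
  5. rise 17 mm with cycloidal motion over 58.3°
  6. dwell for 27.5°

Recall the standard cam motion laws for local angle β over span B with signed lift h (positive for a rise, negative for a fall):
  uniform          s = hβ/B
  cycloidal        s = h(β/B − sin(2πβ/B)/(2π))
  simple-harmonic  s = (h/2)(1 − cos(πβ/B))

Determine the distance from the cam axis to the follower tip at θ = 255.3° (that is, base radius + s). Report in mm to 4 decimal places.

seg 1 [0°–33.9°] cycloidal, h=6: full span → s += 6 → s = 6.0000
seg 2 [33.9°–228°] cycloidal, h=9: full span → s += 9 → s = 15.0000
seg 3 [228°–252.6°] dwell: s stays 15.0000
seg 4 [252.6°–274.2°] simple-harmonic, h=-8: θ=255.3° here. β=2.7, B=21.6. -8/2·(1 − cos(π·0.1250)) = -0.3045 → s = 14.6955
radial distance = base radius + s = 25 + 14.6955 = 39.6955

39.6955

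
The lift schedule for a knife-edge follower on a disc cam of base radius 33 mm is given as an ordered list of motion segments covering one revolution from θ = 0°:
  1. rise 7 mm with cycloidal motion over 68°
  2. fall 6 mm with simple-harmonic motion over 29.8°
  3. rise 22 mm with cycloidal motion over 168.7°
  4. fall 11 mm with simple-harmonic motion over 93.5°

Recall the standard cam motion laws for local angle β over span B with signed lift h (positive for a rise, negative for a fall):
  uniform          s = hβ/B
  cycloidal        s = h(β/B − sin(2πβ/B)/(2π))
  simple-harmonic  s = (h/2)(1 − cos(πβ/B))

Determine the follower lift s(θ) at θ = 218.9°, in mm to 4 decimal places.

seg 1 [0°–68°] cycloidal, h=7: full span → s += 7 → s = 7.0000
seg 2 [68°–97.8°] simple-harmonic, h=-6: full span → s += -6 → s = 1.0000
seg 3 [97.8°–266.5°] cycloidal, h=22: θ=218.9° here. β=121.1, B=168.7. 22·(0.7178 − sin(2π·0.7178)/(2π)) = 19.2227 → s = 20.2227

20.2227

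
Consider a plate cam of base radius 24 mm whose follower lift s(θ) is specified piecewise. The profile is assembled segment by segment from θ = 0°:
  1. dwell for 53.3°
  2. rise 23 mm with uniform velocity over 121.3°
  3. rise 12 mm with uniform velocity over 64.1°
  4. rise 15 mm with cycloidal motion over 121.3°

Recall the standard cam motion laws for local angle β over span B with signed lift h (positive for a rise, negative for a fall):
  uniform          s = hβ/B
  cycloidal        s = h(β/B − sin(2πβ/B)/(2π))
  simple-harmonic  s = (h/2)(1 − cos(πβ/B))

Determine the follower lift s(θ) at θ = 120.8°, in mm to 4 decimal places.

seg 1 [0°–53.3°] dwell: s stays 0.0000
seg 2 [53.3°–174.6°] uniform, h=23: θ=120.8° here. β=67.5, B=121.3. 23·67.5/121.3 = 12.7988 → s = 12.7988

12.7988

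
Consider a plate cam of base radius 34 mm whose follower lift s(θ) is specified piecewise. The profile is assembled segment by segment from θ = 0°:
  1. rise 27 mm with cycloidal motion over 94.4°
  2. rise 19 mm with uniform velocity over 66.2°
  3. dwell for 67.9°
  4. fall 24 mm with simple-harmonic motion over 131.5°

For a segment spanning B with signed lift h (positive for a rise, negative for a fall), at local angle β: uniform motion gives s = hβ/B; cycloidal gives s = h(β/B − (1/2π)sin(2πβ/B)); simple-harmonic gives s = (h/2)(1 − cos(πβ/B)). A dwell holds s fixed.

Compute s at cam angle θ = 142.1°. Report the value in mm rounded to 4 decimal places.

seg 1 [0°–94.4°] cycloidal, h=27: full span → s += 27 → s = 27.0000
seg 2 [94.4°–160.6°] uniform, h=19: θ=142.1° here. β=47.7, B=66.2. 19·47.7/66.2 = 13.6903 → s = 40.6903

40.6903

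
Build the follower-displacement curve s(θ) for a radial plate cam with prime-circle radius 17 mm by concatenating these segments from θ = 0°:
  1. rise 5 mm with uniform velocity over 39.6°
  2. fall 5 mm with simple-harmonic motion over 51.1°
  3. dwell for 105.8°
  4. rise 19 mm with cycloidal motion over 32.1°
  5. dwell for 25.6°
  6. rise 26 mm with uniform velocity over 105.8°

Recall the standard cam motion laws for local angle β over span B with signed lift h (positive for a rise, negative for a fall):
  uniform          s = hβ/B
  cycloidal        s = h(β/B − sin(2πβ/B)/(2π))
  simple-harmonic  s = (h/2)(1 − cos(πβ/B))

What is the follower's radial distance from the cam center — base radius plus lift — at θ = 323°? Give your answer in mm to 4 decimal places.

seg 1 [0°–39.6°] uniform, h=5: full span → s += 5 → s = 5.0000
seg 2 [39.6°–90.7°] simple-harmonic, h=-5: full span → s += -5 → s = 0.0000
seg 3 [90.7°–196.5°] dwell: s stays 0.0000
seg 4 [196.5°–228.6°] cycloidal, h=19: full span → s += 19 → s = 19.0000
seg 5 [228.6°–254.2°] dwell: s stays 19.0000
seg 6 [254.2°–360°] uniform, h=26: θ=323° here. β=68.8, B=105.8. 26·68.8/105.8 = 16.9074 → s = 35.9074
radial distance = base radius + s = 17 + 35.9074 = 52.9074

52.9074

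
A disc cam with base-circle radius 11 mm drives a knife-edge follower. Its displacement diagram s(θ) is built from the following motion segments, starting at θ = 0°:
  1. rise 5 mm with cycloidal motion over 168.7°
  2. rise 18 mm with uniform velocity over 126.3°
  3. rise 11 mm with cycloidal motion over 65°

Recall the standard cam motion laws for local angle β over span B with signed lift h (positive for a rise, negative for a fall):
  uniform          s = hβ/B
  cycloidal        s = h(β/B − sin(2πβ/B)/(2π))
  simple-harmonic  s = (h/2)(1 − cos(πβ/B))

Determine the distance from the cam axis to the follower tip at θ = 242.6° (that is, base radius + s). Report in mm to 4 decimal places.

seg 1 [0°–168.7°] cycloidal, h=5: full span → s += 5 → s = 5.0000
seg 2 [168.7°–295°] uniform, h=18: θ=242.6° here. β=73.9, B=126.3. 18·73.9/126.3 = 10.5321 → s = 15.5321
radial distance = base radius + s = 11 + 15.5321 = 26.5321

26.5321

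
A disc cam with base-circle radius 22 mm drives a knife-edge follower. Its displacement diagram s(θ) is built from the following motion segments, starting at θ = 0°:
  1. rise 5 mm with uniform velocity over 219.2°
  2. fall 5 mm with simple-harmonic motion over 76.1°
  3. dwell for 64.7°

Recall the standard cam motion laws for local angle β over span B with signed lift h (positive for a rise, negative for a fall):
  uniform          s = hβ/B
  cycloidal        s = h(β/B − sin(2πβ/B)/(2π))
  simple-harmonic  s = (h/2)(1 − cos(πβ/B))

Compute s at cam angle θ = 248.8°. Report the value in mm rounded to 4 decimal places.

seg 1 [0°–219.2°] uniform, h=5: full span → s += 5 → s = 5.0000
seg 2 [219.2°–295.3°] simple-harmonic, h=-5: θ=248.8° here. β=29.6, B=76.1. -5/2·(1 − cos(π·0.3890)) = -1.6455 → s = 3.3545

3.3545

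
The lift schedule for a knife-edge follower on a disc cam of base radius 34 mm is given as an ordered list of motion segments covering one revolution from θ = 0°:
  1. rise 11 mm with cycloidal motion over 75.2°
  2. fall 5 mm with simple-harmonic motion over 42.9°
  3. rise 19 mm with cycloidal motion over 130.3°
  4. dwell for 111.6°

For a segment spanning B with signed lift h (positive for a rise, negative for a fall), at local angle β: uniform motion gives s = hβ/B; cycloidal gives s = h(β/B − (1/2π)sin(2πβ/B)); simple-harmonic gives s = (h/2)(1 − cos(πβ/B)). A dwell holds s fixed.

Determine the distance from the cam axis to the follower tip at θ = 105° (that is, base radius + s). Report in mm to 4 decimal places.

seg 1 [0°–75.2°] cycloidal, h=11: full span → s += 11 → s = 11.0000
seg 2 [75.2°–118.1°] simple-harmonic, h=-5: θ=105° here. β=29.8, B=42.9. -5/2·(1 − cos(π·0.6946)) = -3.9352 → s = 7.0648
radial distance = base radius + s = 34 + 7.0648 = 41.0648

41.0648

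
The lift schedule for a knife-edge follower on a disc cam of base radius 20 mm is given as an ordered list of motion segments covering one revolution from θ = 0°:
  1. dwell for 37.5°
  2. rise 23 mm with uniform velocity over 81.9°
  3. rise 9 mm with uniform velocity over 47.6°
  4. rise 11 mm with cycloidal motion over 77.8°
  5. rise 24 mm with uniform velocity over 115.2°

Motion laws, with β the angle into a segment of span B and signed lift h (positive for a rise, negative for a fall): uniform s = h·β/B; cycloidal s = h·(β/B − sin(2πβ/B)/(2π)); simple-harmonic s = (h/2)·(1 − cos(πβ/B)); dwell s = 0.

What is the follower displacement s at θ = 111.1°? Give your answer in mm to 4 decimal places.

seg 1 [0°–37.5°] dwell: s stays 0.0000
seg 2 [37.5°–119.4°] uniform, h=23: θ=111.1° here. β=73.6, B=81.9. 23·73.6/81.9 = 20.6691 → s = 20.6691

20.6691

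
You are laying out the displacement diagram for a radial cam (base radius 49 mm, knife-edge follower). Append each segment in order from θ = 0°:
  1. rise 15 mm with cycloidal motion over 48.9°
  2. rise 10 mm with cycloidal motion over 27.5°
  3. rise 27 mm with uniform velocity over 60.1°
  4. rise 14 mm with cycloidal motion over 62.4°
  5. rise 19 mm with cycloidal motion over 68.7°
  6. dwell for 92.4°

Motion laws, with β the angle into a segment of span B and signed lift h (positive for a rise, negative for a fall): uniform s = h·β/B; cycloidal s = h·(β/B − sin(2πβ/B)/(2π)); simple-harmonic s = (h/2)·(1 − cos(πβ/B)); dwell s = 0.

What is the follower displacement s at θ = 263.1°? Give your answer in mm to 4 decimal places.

seg 1 [0°–48.9°] cycloidal, h=15: full span → s += 15 → s = 15.0000
seg 2 [48.9°–76.4°] cycloidal, h=10: full span → s += 10 → s = 25.0000
seg 3 [76.4°–136.5°] uniform, h=27: full span → s += 27 → s = 52.0000
seg 4 [136.5°–198.9°] cycloidal, h=14: full span → s += 14 → s = 66.0000
seg 5 [198.9°–267.6°] cycloidal, h=19: θ=263.1° here. β=64.2, B=68.7. 19·(0.9345 − sin(2π·0.9345)/(2π)) = 18.9652 → s = 84.9652

84.9652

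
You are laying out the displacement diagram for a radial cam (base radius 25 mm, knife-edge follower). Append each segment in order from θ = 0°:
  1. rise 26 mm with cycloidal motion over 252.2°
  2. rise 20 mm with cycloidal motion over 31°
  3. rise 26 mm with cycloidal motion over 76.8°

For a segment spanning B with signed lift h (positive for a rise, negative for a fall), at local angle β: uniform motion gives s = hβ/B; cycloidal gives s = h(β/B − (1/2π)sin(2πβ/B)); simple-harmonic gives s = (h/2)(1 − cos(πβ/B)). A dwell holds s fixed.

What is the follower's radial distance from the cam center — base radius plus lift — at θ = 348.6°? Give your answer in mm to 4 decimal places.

seg 1 [0°–252.2°] cycloidal, h=26: full span → s += 26 → s = 26.0000
seg 2 [252.2°–283.2°] cycloidal, h=20: full span → s += 20 → s = 46.0000
seg 3 [283.2°–360°] cycloidal, h=26: θ=348.6° here. β=65.4, B=76.8. 26·(0.8516 − sin(2π·0.8516)/(2π)) = 25.4643 → s = 71.4643
radial distance = base radius + s = 25 + 71.4643 = 96.4643

96.4643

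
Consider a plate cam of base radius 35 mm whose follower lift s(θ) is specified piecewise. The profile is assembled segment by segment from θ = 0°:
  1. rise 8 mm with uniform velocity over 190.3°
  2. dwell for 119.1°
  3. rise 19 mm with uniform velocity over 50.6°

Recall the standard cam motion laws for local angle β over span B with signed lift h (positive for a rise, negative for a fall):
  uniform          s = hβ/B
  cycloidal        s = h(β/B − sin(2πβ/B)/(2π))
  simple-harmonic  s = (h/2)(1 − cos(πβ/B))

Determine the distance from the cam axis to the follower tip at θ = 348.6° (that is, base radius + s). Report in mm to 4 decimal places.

seg 1 [0°–190.3°] uniform, h=8: full span → s += 8 → s = 8.0000
seg 2 [190.3°–309.4°] dwell: s stays 8.0000
seg 3 [309.4°–360°] uniform, h=19: θ=348.6° here. β=39.2, B=50.6. 19·39.2/50.6 = 14.7194 → s = 22.7194
radial distance = base radius + s = 35 + 22.7194 = 57.7194

57.7194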